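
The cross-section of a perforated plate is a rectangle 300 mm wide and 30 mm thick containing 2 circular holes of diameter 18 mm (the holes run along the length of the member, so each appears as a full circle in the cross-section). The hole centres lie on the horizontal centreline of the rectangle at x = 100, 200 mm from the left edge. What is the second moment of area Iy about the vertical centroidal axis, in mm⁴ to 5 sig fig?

Decompose the section into non-overlapping parts with the origin at the bottom-left of its bounding rectangle.
Plate: 300 × 30, A = 9 000 mm², x = 150 mm, Ī = 67 500 000 mm⁴.
Hole 1 (subtracted): ⌀18, A = 254.469 mm², x = 100 mm, Ī = 5152.997 mm⁴.
Hole 2 (subtracted): ⌀18, A = 254.469 mm², x = 200 mm, Ī = 5152.997 mm⁴.
By symmetry the centroid is at mid-width, x̄ = 150 mm.
Transfer each piece to the vertical centroidal axis using Ī + A·d² with d = x − 150:
  plate: d = 0 mm → contributes +67 500 000 mm⁴
  hole 1: d = -50 mm → contributes −641325.5 mm⁴
  hole 2: d = 50 mm → contributes −641325.5 mm⁴
Total I = 66 217 349 mm⁴.

Iy ≈ 6.6217 × 10⁷ mm⁴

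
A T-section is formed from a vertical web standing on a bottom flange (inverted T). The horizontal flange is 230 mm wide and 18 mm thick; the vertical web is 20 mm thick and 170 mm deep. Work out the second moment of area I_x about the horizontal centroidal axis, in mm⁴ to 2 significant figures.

I_x ≈ 2.5 × 10⁷ mm⁴

Break the section into simple shapes (no overlaps), measuring from the bottom-left corner of the bounding box.
Flange: 230 × 18, A = 4 140 mm², y = 9 mm, Ī = 111 780 mm⁴.
Web: 20 × 170, A = 3 400 mm², y = 103 mm, Ī = 8 188 333 mm⁴.
Centroid: ȳ = ΣA·y / ΣA = 51.39 mm.
Transfer each piece to the horizontal centroidal axis using Ī + A·d² with d = y − 51.39:
  flange: d = -42.39 mm → contributes +7 550 037 mm⁴
  web: d = 51.61 mm → contributes +17 245 505 mm⁴
Total I = 24 795 543 mm⁴.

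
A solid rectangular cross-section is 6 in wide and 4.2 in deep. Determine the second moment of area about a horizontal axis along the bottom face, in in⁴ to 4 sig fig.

I_base ≈ 148.2 in⁴

The section: 6 × 4.2, A = 25.2 in², y = 2.1 in, Ī = 37.044 in⁴.
Transfer it to the bottom edge using Ī + A·d² with d = y − 0:
  the section: d = 2.1 in → contributes +148.176 in⁴
Total I = 148.176 in⁴.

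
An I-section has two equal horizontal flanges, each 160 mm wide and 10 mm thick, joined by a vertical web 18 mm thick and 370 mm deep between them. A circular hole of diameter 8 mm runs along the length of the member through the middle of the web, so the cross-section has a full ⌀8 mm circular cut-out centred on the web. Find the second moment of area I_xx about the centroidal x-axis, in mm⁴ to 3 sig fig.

Split into non-overlapping primitives; take the origin at the lower-left of the bounding box.
Bottom flange: 160 × 10, A = 1 600 mm², y = 5 mm, Ī = 13 333 mm⁴.
Web: 18 × 370, A = 6 660 mm², y = 195 mm, Ī = 75 979 500 mm⁴.
Top flange: 160 × 10, A = 1 600 mm², y = 385 mm, Ī = 13 333 mm⁴.
Hole (subtracted): ⌀8, A = 50.265 mm², y = 195 mm, Ī = 201.06 mm⁴.
By symmetry the centroid is at mid-height, ȳ = 195 mm.
Transfer each piece to the centroidal x-axis using Ī + A·d² with d = y − 195:
  bottom flange: d = -190 mm → contributes +57 773 333 mm⁴
  web: d = 0 mm → contributes +75 979 500 mm⁴
  top flange: d = 190 mm → contributes +57 773 333 mm⁴
  hole: d = 0 mm → contributes −201.06 mm⁴
Total I = 191 525 966 mm⁴.

I_xx ≈ 1.92 × 10⁸ mm⁴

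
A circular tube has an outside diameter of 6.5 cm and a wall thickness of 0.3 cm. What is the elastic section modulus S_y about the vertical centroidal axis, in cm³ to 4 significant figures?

S_y ≈ 8.659 cm³

Split into non-overlapping primitives; take the origin at the lower-left of the bounding box.
Outer circle: ⌀6.5, A = 33.1831 cm², x = 3.25 cm, Ī = 87.6241 cm⁴.
Bore (subtracted): ⌀5.9, A = 27.3397 cm², x = 3.25 cm, Ī = 59.481 cm⁴.
By symmetry the centroid is at mid-width, x̄ = 3.25 cm.
All pieces are centred on the vertical centroidal axis, so I = ΣĪ (holes subtracted) = 28.1431 cm⁴.
Extreme fibre distance c = 3.25 cm; S = I/c = 8.65941 cm³.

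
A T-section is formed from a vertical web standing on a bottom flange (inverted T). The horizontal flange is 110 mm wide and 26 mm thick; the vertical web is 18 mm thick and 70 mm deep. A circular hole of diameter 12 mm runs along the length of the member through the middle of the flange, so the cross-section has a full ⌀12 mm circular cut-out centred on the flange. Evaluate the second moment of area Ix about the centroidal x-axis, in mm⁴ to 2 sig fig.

Split into non-overlapping primitives; take the origin at the lower-left of the bounding box.
Flange: 110 × 26, A = 2 860 mm², y = 13 mm, Ī = 161 113 mm⁴.
Web: 18 × 70, A = 1 260 mm², y = 61 mm, Ī = 514 500 mm⁴.
Hole (subtracted): ⌀12, A = 113.1 mm², y = 13 mm, Ī = 1 018 mm⁴.
Centroid: ȳ = ΣA·y / ΣA = 28.09 mm.
Transfer each piece to the centroidal x-axis using Ī + A·d² with d = y − 28.09:
  flange: d = -15.09 mm → contributes +812 700 mm⁴
  web: d = 32.91 mm → contributes +1 878 838 mm⁴
  hole: d = -15.09 mm → contributes −26 785 mm⁴
Total I = 2 664 753 mm⁴.

Ix ≈ 2.7 × 10⁶ mm⁴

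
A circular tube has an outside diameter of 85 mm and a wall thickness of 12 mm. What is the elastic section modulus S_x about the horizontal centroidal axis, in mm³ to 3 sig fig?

S_x ≈ 4.43 × 10⁴ mm³

Decompose the section into non-overlapping parts with the origin at the bottom-left of its bounding rectangle.
Outer circle: ⌀85, A = 5674.5 mm², y = 42.5 mm, Ī = 2 562 392 mm⁴.
Bore (subtracted): ⌀61, A = 2922.5 mm², y = 42.5 mm, Ī = 679 656 mm⁴.
By symmetry the centroid is at mid-height, ȳ = 42.5 mm.
All pieces are centred on the horizontal centroidal axis, so I = ΣĪ (holes subtracted) = 1 882 736 mm⁴.
Extreme fibre distance c = 42.5 mm; S = I/c = 44 300 mm³.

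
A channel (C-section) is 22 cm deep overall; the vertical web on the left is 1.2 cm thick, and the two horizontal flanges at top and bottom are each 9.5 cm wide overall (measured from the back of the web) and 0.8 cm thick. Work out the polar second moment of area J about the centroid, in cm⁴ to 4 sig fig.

J ≈ 2836 cm⁴

Split into non-overlapping primitives; take the origin at the lower-left of the bounding box.
Web: 1.2 × 22, A = 26.4 cm², y = 11 cm, Ī = 1064.8 cm⁴.
Top flange (beyond web): 8.3 × 0.8, A = 6.64 cm², y = 21.6 cm, Ī = 0.354133 cm⁴.
Bottom flange (beyond web): 8.3 × 0.8, A = 6.64 cm², y = 0.4 cm, Ī = 0.354133 cm⁴.
By symmetry the centroid is at mid-height, ȳ = 11 cm.
Transfer each piece to the centroidal x-axis using Ī + A·d² with d = y − 11:
  web: d = 0 cm → contributes +1064.8 cm⁴
  top flange (beyond web): d = 10.6 cm → contributes +746.425 cm⁴
  bottom flange (beyond web): d = -10.6 cm → contributes +746.425 cm⁴
Total I = 2557.65 cm⁴.
For the y-axis: x̄ = 2.18972 cm.
Repeating about the centroidal y-axis gives I_y = 278.757 cm⁴.
Polar second moment: J = I_x + I_y = 2836.41 cm⁴.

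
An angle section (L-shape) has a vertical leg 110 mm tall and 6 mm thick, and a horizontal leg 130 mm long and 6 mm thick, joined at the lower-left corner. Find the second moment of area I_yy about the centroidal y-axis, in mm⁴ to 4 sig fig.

I_yy ≈ 2.433 × 10⁶ mm⁴

Split into non-overlapping primitives; take the origin at the lower-left of the bounding box.
Vertical leg: 6 × 110, A = 660 mm², x = 3 mm, Ī = 1 980 mm⁴.
Horizontal leg (remainder): 124 × 6, A = 744 mm², x = 68 mm, Ī = 953 312 mm⁴.
Centroid: x̄ = ΣA·x / ΣA = 37.4444 mm.
Transfer each piece to the centroidal y-axis using Ī + A·d² with d = x − 37.4444:
  vertical leg: d = -34.4444 mm → contributes +785 017 mm⁴
  horizontal leg (remainder): d = 30.5556 mm → contributes +1 647 942 mm⁴
Total I = 2 432 959 mm⁴.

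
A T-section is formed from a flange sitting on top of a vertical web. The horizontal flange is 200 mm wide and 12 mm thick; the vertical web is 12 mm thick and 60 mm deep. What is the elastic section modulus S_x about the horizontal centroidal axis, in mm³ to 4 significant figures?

S_x ≈ 1.668 × 10⁴ mm³

Split into non-overlapping primitives; take the origin at the lower-left of the bounding box.
Flange: 200 × 12, A = 2 400 mm², y = 66 mm, Ī = 28 800 mm⁴.
Web: 12 × 60, A = 720 mm², y = 30 mm, Ī = 216 000 mm⁴.
Centroid: ȳ = ΣA·y / ΣA = 57.6923 mm.
Transfer each piece to the horizontal centroidal axis using Ī + A·d² with d = y − 57.6923:
  flange: d = 8.30769 mm → contributes +194 443 mm⁴
  web: d = -27.6923 mm → contributes +768 142 mm⁴
Total I = 962 585 mm⁴.
Extreme fibre distance c = 57.6923 mm; S = I/c = 16684.8 mm³.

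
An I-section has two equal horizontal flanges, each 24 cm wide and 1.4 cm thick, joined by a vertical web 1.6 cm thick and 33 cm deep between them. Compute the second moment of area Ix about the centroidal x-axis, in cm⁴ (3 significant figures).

Ix ≈ 2.47 × 10⁴ cm⁴

Treat the section as a set of non-overlapping primitives; coordinates are from the bounding-box lower-left.
Bottom flange: 24 × 1.4, A = 33.6 cm², y = 0.7 cm, Ī = 5.488 cm⁴.
Web: 1.6 × 33, A = 52.8 cm², y = 17.9 cm, Ī = 4791.6 cm⁴.
Top flange: 24 × 1.4, A = 33.6 cm², y = 35.1 cm, Ī = 5.488 cm⁴.
By symmetry the centroid is at mid-height, ȳ = 17.9 cm.
Transfer each piece to the centroidal x-axis using Ī + A·d² with d = y − 17.9:
  bottom flange: d = -17.2 cm → contributes +9945.7 cm⁴
  web: d = 0 cm → contributes +4791.6 cm⁴
  top flange: d = 17.2 cm → contributes +9945.7 cm⁴
Total I = 24 683 cm⁴.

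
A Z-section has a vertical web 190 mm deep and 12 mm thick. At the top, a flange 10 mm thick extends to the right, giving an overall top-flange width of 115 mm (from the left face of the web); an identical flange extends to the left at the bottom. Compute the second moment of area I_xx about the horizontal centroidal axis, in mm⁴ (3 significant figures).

Decompose the section into non-overlapping parts with the origin at the bottom-left of its bounding rectangle.
Web: 12 × 190, A = 2 280 mm², y = 95 mm, Ī = 6 859 000 mm⁴.
Top flange (beyond web): 103 × 10, A = 1 030 mm², y = 185 mm, Ī = 8583.3 mm⁴.
Bottom flange (beyond web): 103 × 10, A = 1 030 mm², y = 5 mm, Ī = 8583.3 mm⁴.
Centroid: ȳ = ΣA·y / ΣA = 95 mm.
Transfer each piece to the horizontal centroidal axis using Ī + A·d² with d = y − 95:
  web: d = 0 mm → contributes +6 859 000 mm⁴
  top flange (beyond web): d = 90 mm → contributes +8 351 583 mm⁴
  bottom flange (beyond web): d = -90 mm → contributes +8 351 583 mm⁴
Total I = 23 562 167 mm⁴.

I_xx ≈ 2.36 × 10⁷ mm⁴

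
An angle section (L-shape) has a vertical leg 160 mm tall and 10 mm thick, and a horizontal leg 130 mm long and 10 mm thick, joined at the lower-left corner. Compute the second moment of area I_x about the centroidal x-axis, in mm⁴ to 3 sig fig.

I_x ≈ 7.28 × 10⁶ mm⁴

Decompose the section into non-overlapping parts with the origin at the bottom-left of its bounding rectangle.
Vertical leg: 10 × 160, A = 1 600 mm², y = 80 mm, Ī = 3 413 333 mm⁴.
Horizontal leg (remainder): 120 × 10, A = 1 200 mm², y = 5 mm, Ī = 10 000 mm⁴.
Centroid: ȳ = ΣA·y / ΣA = 47.857 mm.
Transfer each piece to the centroidal x-axis using Ī + A·d² with d = y − 47.857:
  vertical leg: d = 32.143 mm → contributes +5 066 395 mm⁴
  horizontal leg (remainder): d = -42.857 mm → contributes +2 214 082 mm⁴
Total I = 7 280 476 mm⁴.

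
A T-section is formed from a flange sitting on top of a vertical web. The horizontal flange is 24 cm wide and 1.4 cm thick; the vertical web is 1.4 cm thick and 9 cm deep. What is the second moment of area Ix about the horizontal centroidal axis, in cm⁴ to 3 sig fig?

Break the section into simple shapes (no overlaps), measuring from the bottom-left corner of the bounding box.
Flange: 24 × 1.4, A = 33.6 cm², y = 9.7 cm, Ī = 5.488 cm⁴.
Web: 1.4 × 9, A = 12.6 cm², y = 4.5 cm, Ī = 85.05 cm⁴.
Centroid: ȳ = ΣA·y / ΣA = 8.2818 cm.
Transfer each piece to the horizontal centroidal axis using Ī + A·d² with d = y − 8.2818:
  flange: d = 1.4182 cm → contributes +73.066 cm⁴
  web: d = -3.7818 cm → contributes +265.26 cm⁴
Total I = 338.32 cm⁴.

Ix ≈ 338 cm⁴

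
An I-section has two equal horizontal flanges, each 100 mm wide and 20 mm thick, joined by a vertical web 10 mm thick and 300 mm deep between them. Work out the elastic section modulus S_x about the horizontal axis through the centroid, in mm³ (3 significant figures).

S_x ≈ 7.35 × 10⁵ mm³

Split into non-overlapping primitives; take the origin at the lower-left of the bounding box.
Bottom flange: 100 × 20, A = 2 000 mm², y = 10 mm, Ī = 66 667 mm⁴.
Web: 10 × 300, A = 3 000 mm², y = 170 mm, Ī = 22 500 000 mm⁴.
Top flange: 100 × 20, A = 2 000 mm², y = 330 mm, Ī = 66 667 mm⁴.
By symmetry the centroid is at mid-height, ȳ = 170 mm.
Transfer each piece to the horizontal axis through the centroid using Ī + A·d² with d = y − 170:
  bottom flange: d = -160 mm → contributes +51 266 667 mm⁴
  web: d = 0 mm → contributes +22 500 000 mm⁴
  top flange: d = 160 mm → contributes +51 266 667 mm⁴
Total I = 125 033 333 mm⁴.
Extreme fibre distance c = 170 mm; S = I/c = 735 490 mm³.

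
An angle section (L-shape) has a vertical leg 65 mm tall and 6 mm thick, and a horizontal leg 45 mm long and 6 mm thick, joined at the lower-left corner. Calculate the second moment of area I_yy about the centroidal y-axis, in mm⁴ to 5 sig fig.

Treat the section as a set of non-overlapping primitives; coordinates are from the bounding-box lower-left.
Vertical leg: 6 × 65, A = 390 mm², x = 3 mm, Ī = 1 170 mm⁴.
Horizontal leg (remainder): 39 × 6, A = 234 mm², x = 25.5 mm, Ī = 29659.5 mm⁴.
Centroid: x̄ = ΣA·x / ΣA = 11.4375 mm.
Transfer each piece to the centroidal y-axis using Ī + A·d² with d = x − 11.4375:
  vertical leg: d = -8.4375 mm → contributes +28934.65 mm⁴
  horizontal leg (remainder): d = 14.0625 mm → contributes +75933.91 mm⁴
Total I = 104868.6 mm⁴.

I_yy ≈ 1.0487 × 10⁵ mm⁴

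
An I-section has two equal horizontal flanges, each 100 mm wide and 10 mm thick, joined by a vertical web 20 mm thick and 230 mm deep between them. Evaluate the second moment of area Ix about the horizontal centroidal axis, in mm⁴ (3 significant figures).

Treat the section as a set of non-overlapping primitives; coordinates are from the bounding-box lower-left.
Bottom flange: 100 × 10, A = 1 000 mm², y = 5 mm, Ī = 8333.3 mm⁴.
Web: 20 × 230, A = 4 600 mm², y = 125 mm, Ī = 20 278 333 mm⁴.
Top flange: 100 × 10, A = 1 000 mm², y = 245 mm, Ī = 8333.3 mm⁴.
By symmetry the centroid is at mid-height, ȳ = 125 mm.
Transfer each piece to the horizontal centroidal axis using Ī + A·d² with d = y − 125:
  bottom flange: d = -120 mm → contributes +14 408 333 mm⁴
  web: d = 0 mm → contributes +20 278 333 mm⁴
  top flange: d = 120 mm → contributes +14 408 333 mm⁴
Total I = 49 095 000 mm⁴.

Ix ≈ 4.91 × 10⁷ mm⁴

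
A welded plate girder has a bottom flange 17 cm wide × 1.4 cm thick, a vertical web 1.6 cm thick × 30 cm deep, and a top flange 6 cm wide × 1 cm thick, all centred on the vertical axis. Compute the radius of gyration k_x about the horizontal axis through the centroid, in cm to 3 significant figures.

k_x ≈ 11.3 cm

Split into non-overlapping primitives; take the origin at the lower-left of the bounding box.
Bottom plate: 17 × 1.4, A = 23.8 cm², y = 0.7 cm, Ī = 3.8873 cm⁴.
Web plate: 1.6 × 30, A = 48 cm², y = 16.4 cm, Ī = 3 600 cm⁴.
Top plate: 6 × 1, A = 6 cm², y = 31.9 cm, Ī = 0.5 cm⁴.
Centroid: ȳ = ΣA·y / ΣA = 12.793 cm.
Transfer each piece to the horizontal axis through the centroid using Ī + A·d² with d = y − 12.793:
  bottom plate: d = -12.093 cm → contributes +3484.2 cm⁴
  web plate: d = 3.6075 cm → contributes +4224.7 cm⁴
  top plate: d = 19.107 cm → contributes +2191.1 cm⁴
Total I = 9899.9 cm⁴.
Radius of gyration: k = √(I/A) = √(9899.9 / 77.8) = 11.28 cm.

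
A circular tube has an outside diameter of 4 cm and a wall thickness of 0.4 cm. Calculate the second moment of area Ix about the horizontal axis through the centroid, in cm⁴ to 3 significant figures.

Ix ≈ 7.42 cm⁴

Treat the section as a set of non-overlapping primitives; coordinates are from the bounding-box lower-left.
Outer circle: ⌀4, A = 12.566 cm², y = 2 cm, Ī = 12.566 cm⁴.
Bore (subtracted): ⌀3.2, A = 8.0425 cm², y = 2 cm, Ī = 5.1472 cm⁴.
By symmetry the centroid is at mid-height, ȳ = 2 cm.
All pieces are centred on the horizontal axis through the centroid, so I = ΣĪ (holes subtracted) = 7.4192 cm⁴.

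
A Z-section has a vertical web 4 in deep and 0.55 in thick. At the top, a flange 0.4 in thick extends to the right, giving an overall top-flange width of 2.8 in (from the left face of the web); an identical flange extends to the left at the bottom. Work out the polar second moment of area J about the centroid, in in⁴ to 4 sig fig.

Split into non-overlapping primitives; take the origin at the lower-left of the bounding box.
Web: 0.55 × 4, A = 2.2 in², y = 2 in, Ī = 2.93333 in⁴.
Top flange (beyond web): 2.25 × 0.4, A = 0.9 in², y = 3.8 in, Ī = 0.012 in⁴.
Bottom flange (beyond web): 2.25 × 0.4, A = 0.9 in², y = 0.2 in, Ī = 0.012 in⁴.
Centroid: ȳ = ΣA·y / ΣA = 2 in.
Transfer each piece to the centroidal x-axis using Ī + A·d² with d = y − 2:
  web: d = 0 in → contributes +2.93333 in⁴
  top flange (beyond web): d = 1.8 in → contributes +2.928 in⁴
  bottom flange (beyond web): d = -1.8 in → contributes +2.928 in⁴
Total I = 8.78933 in⁴.
For the y-axis: x̄ = 2.525 in.
Repeating about the centroidal y-axis gives I_y = 4.34283 in⁴.
Polar second moment: J = I_x + I_y = 13.1322 in⁴.

J ≈ 13.13 in⁴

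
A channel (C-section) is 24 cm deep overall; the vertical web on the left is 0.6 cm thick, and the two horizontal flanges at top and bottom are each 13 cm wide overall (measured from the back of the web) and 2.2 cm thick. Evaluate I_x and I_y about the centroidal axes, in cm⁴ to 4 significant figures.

Treat the section as a set of non-overlapping primitives; coordinates are from the bounding-box lower-left.
Web: 0.6 × 24, A = 14.4 cm², y = 12 cm, Ī = 691.2 cm⁴.
Top flange (beyond web): 12.4 × 2.2, A = 27.28 cm², y = 22.9 cm, Ī = 11.0029 cm⁴.
Bottom flange (beyond web): 12.4 × 2.2, A = 27.28 cm², y = 1.1 cm, Ī = 11.0029 cm⁴.
By symmetry the centroid is at mid-height, ȳ = 12 cm.
Transfer each piece to the centroidal x-axis using Ī + A·d² with d = y − 12:
  web: d = 0 cm → contributes +691.2 cm⁴
  top flange (beyond web): d = 10.9 cm → contributes +3252.14 cm⁴
  bottom flange (beyond web): d = -10.9 cm → contributes +3252.14 cm⁴
Total I = 7195.48 cm⁴.
For the y-axis: x̄ = 5.44269 cm.
Repeating about the centroidal y-axis gives I_y = 1180.88 cm⁴.

I_x ≈ 7195 cm⁴, I_y ≈ 1181 cm⁴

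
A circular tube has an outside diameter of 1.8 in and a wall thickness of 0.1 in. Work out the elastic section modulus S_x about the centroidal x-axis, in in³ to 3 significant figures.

Decompose the section into non-overlapping parts with the origin at the bottom-left of its bounding rectangle.
Outer circle: ⌀1.8, A = 2.5447 in², y = 0.9 in, Ī = 0.5153 in⁴.
Bore (subtracted): ⌀1.6, A = 2.0106 in², y = 0.9 in, Ī = 0.3217 in⁴.
By symmetry the centroid is at mid-height, ȳ = 0.9 in.
All pieces are centred on the centroidal x-axis, so I = ΣĪ (holes subtracted) = 0.1936 in⁴.
Extreme fibre distance c = 0.9 in; S = I/c = 0.21511 in³.

S_x ≈ 0.215 in³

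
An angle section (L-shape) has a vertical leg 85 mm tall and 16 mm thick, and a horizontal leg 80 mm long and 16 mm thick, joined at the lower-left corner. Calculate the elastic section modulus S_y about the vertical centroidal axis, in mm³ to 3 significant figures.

Decompose the section into non-overlapping parts with the origin at the bottom-left of its bounding rectangle.
Vertical leg: 16 × 85, A = 1 360 mm², x = 8 mm, Ī = 29 013 mm⁴.
Horizontal leg (remainder): 64 × 16, A = 1 024 mm², x = 48 mm, Ī = 349 525 mm⁴.
Centroid: x̄ = ΣA·x / ΣA = 25.181 mm.
Transfer each piece to the vertical centroidal axis using Ī + A·d² with d = x − 25.181:
  vertical leg: d = -17.181 mm → contributes +430 477 mm⁴
  horizontal leg (remainder): d = 22.819 mm → contributes +882 719 mm⁴
Total I = 1 313 196 mm⁴.
Extreme fibre distance c = 54.819 mm; S = I/c = 23 955 mm³.

S_y ≈ 2.40 × 10⁴ mm³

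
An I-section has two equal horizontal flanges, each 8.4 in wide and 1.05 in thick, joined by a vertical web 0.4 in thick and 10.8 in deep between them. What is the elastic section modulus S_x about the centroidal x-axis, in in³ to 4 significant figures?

S_x ≈ 102.8 in³

Decompose the section into non-overlapping parts with the origin at the bottom-left of its bounding rectangle.
Bottom flange: 8.4 × 1.05, A = 8.82 in², y = 0.525 in, Ī = 0.810338 in⁴.
Web: 0.4 × 10.8, A = 4.32 in², y = 6.45 in, Ī = 41.9904 in⁴.
Top flange: 8.4 × 1.05, A = 8.82 in², y = 12.375 in, Ī = 0.810338 in⁴.
By symmetry the centroid is at mid-height, ȳ = 6.45 in.
Transfer each piece to the centroidal x-axis using Ī + A·d² with d = y − 6.45:
  bottom flange: d = -5.925 in → contributes +310.442 in⁴
  web: d = 0 in → contributes +41.9904 in⁴
  top flange: d = 5.925 in → contributes +310.442 in⁴
Total I = 662.874 in⁴.
Extreme fibre distance c = 6.45 in; S = I/c = 102.771 in³.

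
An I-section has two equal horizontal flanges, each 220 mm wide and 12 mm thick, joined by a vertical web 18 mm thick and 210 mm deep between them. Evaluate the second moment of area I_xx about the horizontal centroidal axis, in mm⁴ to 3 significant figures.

I_xx ≈ 7.90 × 10⁷ mm⁴

Break the section into simple shapes (no overlaps), measuring from the bottom-left corner of the bounding box.
Bottom flange: 220 × 12, A = 2 640 mm², y = 6 mm, Ī = 31 680 mm⁴.
Web: 18 × 210, A = 3 780 mm², y = 117 mm, Ī = 13 891 500 mm⁴.
Top flange: 220 × 12, A = 2 640 mm², y = 228 mm, Ī = 31 680 mm⁴.
By symmetry the centroid is at mid-height, ȳ = 117 mm.
Transfer each piece to the horizontal centroidal axis using Ī + A·d² with d = y − 117:
  bottom flange: d = -111 mm → contributes +32 559 120 mm⁴
  web: d = 0 mm → contributes +13 891 500 mm⁴
  top flange: d = 111 mm → contributes +32 559 120 mm⁴
Total I = 79 009 740 mm⁴.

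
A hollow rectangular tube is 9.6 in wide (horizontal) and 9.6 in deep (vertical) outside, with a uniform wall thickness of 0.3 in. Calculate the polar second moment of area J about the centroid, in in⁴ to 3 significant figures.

J ≈ 322 in⁴

Break the section into simple shapes (no overlaps), measuring from the bottom-left corner of the bounding box.
Outer rectangle: 9.6 × 9.6, A = 92.16 in², y = 4.8 in, Ī = 707.79 in⁴.
Inner void (subtracted): 9 × 9, A = 81 in², y = 4.8 in, Ī = 546.75 in⁴.
By symmetry the centroid is at mid-height, ȳ = 4.8 in.
All pieces are centred on the centroidal x-axis, so I = ΣĪ (holes subtracted) = 161.04 in⁴.
Repeating about the centroidal y-axis gives I_y = 161.04 in⁴.
Polar second moment: J = I_x + I_y = 322.08 in⁴.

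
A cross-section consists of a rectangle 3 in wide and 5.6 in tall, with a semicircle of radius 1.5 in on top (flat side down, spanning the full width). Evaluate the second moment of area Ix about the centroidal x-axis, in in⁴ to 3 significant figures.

Ix ≈ 78.9 in⁴

Treat the section as a set of non-overlapping primitives; coordinates are from the bounding-box lower-left.
Rectangular body: 3 × 5.6, A = 16.8 in², y = 2.8 in, Ī = 43.904 in⁴.
Semicircular cap: semicircle r = 1.5, A = 3.5343 in², y = 6.2366 in, Ī = 0.55564 in⁴.
Centroid: ȳ = ΣA·y / ΣA = 3.3973 in.
Transfer each piece to the centroidal x-axis using Ī + A·d² with d = y − 3.3973:
  rectangular body: d = -0.59732 in → contributes +49.898 in⁴
  semicircular cap: d = 2.8393 in → contributes +29.048 in⁴
Total I = 78.946 in⁴.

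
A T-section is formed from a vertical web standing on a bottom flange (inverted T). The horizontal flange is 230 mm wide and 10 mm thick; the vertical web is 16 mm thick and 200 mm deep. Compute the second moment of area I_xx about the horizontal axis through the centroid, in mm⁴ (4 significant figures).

Decompose the section into non-overlapping parts with the origin at the bottom-left of its bounding rectangle.
Flange: 230 × 10, A = 2 300 mm², y = 5 mm, Ī = 19166.7 mm⁴.
Web: 16 × 200, A = 3 200 mm², y = 110 mm, Ī = 10 666 667 mm⁴.
Centroid: ȳ = ΣA·y / ΣA = 66.0909 mm.
Transfer each piece to the horizontal axis through the centroid using Ī + A·d² with d = y − 66.0909:
  flange: d = -61.0909 mm → contributes +8 602 995 mm⁴
  web: d = 43.9091 mm → contributes +16 836 293 mm⁴
Total I = 25 439 288 mm⁴.

I_xx ≈ 2.544 × 10⁷ mm⁴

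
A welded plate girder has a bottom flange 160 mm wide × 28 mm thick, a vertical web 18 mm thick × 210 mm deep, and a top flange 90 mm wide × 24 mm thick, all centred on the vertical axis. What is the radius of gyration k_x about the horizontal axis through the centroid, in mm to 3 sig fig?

Break the section into simple shapes (no overlaps), measuring from the bottom-left corner of the bounding box.
Bottom plate: 160 × 28, A = 4 480 mm², y = 14 mm, Ī = 292 693 mm⁴.
Web plate: 18 × 210, A = 3 780 mm², y = 133 mm, Ī = 13 891 500 mm⁴.
Top plate: 90 × 24, A = 2 160 mm², y = 250 mm, Ī = 103 680 mm⁴.
Centroid: ȳ = ΣA·y / ΣA = 106.09 mm.
Transfer each piece to the horizontal axis through the centroid using Ī + A·d² with d = y − 106.09:
  bottom plate: d = -92.09 mm → contributes +38 285 813 mm⁴
  web plate: d = 26.91 mm → contributes +16 628 737 mm⁴
  top plate: d = 143.91 mm → contributes +44 837 339 mm⁴
Total I = 99 751 889 mm⁴.
Radius of gyration: k = √(I/A) = √(99 751 889 / 10 420) = 97.842 mm.

k_x ≈ 97.8 mm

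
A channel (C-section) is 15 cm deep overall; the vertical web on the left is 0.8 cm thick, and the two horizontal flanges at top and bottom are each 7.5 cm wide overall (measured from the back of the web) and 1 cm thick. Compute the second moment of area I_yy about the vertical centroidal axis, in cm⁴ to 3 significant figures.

Decompose the section into non-overlapping parts with the origin at the bottom-left of its bounding rectangle.
Web: 0.8 × 15, A = 12 cm², x = 0.4 cm, Ī = 0.64 cm⁴.
Top flange (beyond web): 6.7 × 1, A = 6.7 cm², x = 4.15 cm, Ī = 25.064 cm⁴.
Bottom flange (beyond web): 6.7 × 1, A = 6.7 cm², x = 4.15 cm, Ī = 25.064 cm⁴.
Centroid: x̄ = ΣA·x / ΣA = 2.3783 cm.
Transfer each piece to the vertical centroidal axis using Ī + A·d² with d = x − 2.3783:
  web: d = -1.9783 cm → contributes +47.606 cm⁴
  top flange (beyond web): d = 1.7717 cm → contributes +46.093 cm⁴
  bottom flange (beyond web): d = 1.7717 cm → contributes +46.093 cm⁴
Total I = 139.79 cm⁴.

I_yy ≈ 140 cm⁴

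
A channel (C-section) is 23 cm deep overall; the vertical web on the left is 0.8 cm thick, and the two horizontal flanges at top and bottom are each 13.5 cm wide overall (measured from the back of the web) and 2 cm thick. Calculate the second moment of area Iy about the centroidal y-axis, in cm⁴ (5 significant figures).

Decompose the section into non-overlapping parts with the origin at the bottom-left of its bounding rectangle.
Web: 0.8 × 23, A = 18.4 cm², x = 0.4 cm, Ī = 0.9813333 cm⁴.
Top flange (beyond web): 12.7 × 2, A = 25.4 cm², x = 7.15 cm, Ī = 341.3972 cm⁴.
Bottom flange (beyond web): 12.7 × 2, A = 25.4 cm², x = 7.15 cm, Ī = 341.3972 cm⁴.
Centroid: x̄ = ΣA·x / ΣA = 5.355202 cm.
Transfer each piece to the centroidal y-axis using Ī + A·d² with d = x − 5.355202:
  web: d = -4.955202 cm → contributes +452.7755 cm⁴
  top flange (beyond web): d = 1.794798 cm → contributes +423.2182 cm⁴
  bottom flange (beyond web): d = 1.794798 cm → contributes +423.2182 cm⁴
Total I = 1299.212 cm⁴.

Iy ≈ 1299.2 cm⁴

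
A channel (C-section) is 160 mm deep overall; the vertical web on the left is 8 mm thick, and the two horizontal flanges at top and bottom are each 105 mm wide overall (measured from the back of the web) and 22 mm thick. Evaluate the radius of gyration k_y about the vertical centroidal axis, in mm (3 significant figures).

k_y ≈ 33.1 mm

Break the section into simple shapes (no overlaps), measuring from the bottom-left corner of the bounding box.
Web: 8 × 160, A = 1 280 mm², x = 4 mm, Ī = 6826.7 mm⁴.
Top flange (beyond web): 97 × 22, A = 2 134 mm², x = 56.5 mm, Ī = 1 673 234 mm⁴.
Bottom flange (beyond web): 97 × 22, A = 2 134 mm², x = 56.5 mm, Ī = 1 673 234 mm⁴.
Centroid: x̄ = ΣA·x / ΣA = 44.388 mm.
Transfer each piece to the vertical centroidal axis using Ī + A·d² with d = x − 44.388:
  web: d = -40.388 mm → contributes +2 094 702 mm⁴
  top flange (beyond web): d = 12.112 mm → contributes +1 986 317 mm⁴
  bottom flange (beyond web): d = 12.112 mm → contributes +1 986 317 mm⁴
Total I = 6 067 336 mm⁴.
Radius of gyration: k = √(I/A) = √(6 067 336 / 5 548) = 33.07 mm.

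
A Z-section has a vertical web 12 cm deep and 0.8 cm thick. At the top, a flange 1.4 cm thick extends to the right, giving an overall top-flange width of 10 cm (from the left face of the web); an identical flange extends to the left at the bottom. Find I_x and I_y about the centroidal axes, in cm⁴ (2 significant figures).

I_x ≈ 840 cm⁴, I_y ≈ 830 cm⁴

Treat the section as a set of non-overlapping primitives; coordinates are from the bounding-box lower-left.
Web: 0.8 × 12, A = 9.6 cm², y = 6 cm, Ī = 115.2 cm⁴.
Top flange (beyond web): 9.2 × 1.4, A = 12.88 cm², y = 11.3 cm, Ī = 2.104 cm⁴.
Bottom flange (beyond web): 9.2 × 1.4, A = 12.88 cm², y = 0.7 cm, Ī = 2.104 cm⁴.
Centroid: ȳ = ΣA·y / ΣA = 6 cm.
Transfer each piece to the centroidal x-axis using Ī + A·d² with d = y − 6:
  web: d = 0 cm → contributes +115.2 cm⁴
  top flange (beyond web): d = 5.3 cm → contributes +363.9 cm⁴
  bottom flange (beyond web): d = -5.3 cm → contributes +363.9 cm⁴
Total I = 843 cm⁴.
For the y-axis: x̄ = 9.6 cm.
Repeating about the centroidal y-axis gives I_y = 826.2 cm⁴.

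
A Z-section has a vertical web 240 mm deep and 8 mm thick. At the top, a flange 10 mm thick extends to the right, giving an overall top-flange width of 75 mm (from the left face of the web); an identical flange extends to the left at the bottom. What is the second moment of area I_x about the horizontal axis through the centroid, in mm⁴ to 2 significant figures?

Break the section into simple shapes (no overlaps), measuring from the bottom-left corner of the bounding box.
Web: 8 × 240, A = 1 920 mm², y = 120 mm, Ī = 9 216 000 mm⁴.
Top flange (beyond web): 67 × 10, A = 670 mm², y = 235 mm, Ī = 5 583 mm⁴.
Bottom flange (beyond web): 67 × 10, A = 670 mm², y = 5 mm, Ī = 5 583 mm⁴.
Centroid: ȳ = ΣA·y / ΣA = 120 mm.
Transfer each piece to the horizontal axis through the centroid using Ī + A·d² with d = y − 120:
  web: d = 0 mm → contributes +9 216 000 mm⁴
  top flange (beyond web): d = 115 mm → contributes +8 866 333 mm⁴
  bottom flange (beyond web): d = -115 mm → contributes +8 866 333 mm⁴
Total I = 26 948 667 mm⁴.

I_x ≈ 2.7 × 10⁷ mm⁴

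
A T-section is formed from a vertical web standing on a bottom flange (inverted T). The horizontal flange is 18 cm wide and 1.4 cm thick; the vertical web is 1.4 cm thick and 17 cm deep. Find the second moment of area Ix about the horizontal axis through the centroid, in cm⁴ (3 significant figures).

Ix ≈ 1610 cm⁴

Split into non-overlapping primitives; take the origin at the lower-left of the bounding box.
Flange: 18 × 1.4, A = 25.2 cm², y = 0.7 cm, Ī = 4.116 cm⁴.
Web: 1.4 × 17, A = 23.8 cm², y = 9.9 cm, Ī = 573.18 cm⁴.
Centroid: ȳ = ΣA·y / ΣA = 5.1686 cm.
Transfer each piece to the horizontal axis through the centroid using Ī + A·d² with d = y − 5.1686:
  flange: d = -4.4686 cm → contributes +507.31 cm⁴
  web: d = 4.7314 cm → contributes +1 106 cm⁴
Total I = 1613.3 cm⁴.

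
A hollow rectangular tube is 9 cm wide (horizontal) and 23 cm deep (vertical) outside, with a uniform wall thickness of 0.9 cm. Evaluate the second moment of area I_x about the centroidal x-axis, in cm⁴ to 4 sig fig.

Break the section into simple shapes (no overlaps), measuring from the bottom-left corner of the bounding box.
Outer rectangle: 9 × 23, A = 207 cm², y = 11.5 cm, Ī = 9125.25 cm⁴.
Inner void (subtracted): 7.2 × 21.2, A = 152.64 cm², y = 11.5 cm, Ī = 5716.88 cm⁴.
By symmetry the centroid is at mid-height, ȳ = 11.5 cm.
All pieces are centred on the centroidal x-axis, so I = ΣĪ (holes subtracted) = 3408.37 cm⁴.

I_x ≈ 3408 cm⁴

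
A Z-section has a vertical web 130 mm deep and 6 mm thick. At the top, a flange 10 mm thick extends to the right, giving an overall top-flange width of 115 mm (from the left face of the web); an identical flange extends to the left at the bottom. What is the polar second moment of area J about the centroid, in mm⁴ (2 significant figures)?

Treat the section as a set of non-overlapping primitives; coordinates are from the bounding-box lower-left.
Web: 6 × 130, A = 780 mm², y = 65 mm, Ī = 1 098 500 mm⁴.
Top flange (beyond web): 109 × 10, A = 1 090 mm², y = 125 mm, Ī = 9 083 mm⁴.
Bottom flange (beyond web): 109 × 10, A = 1 090 mm², y = 5 mm, Ī = 9 083 mm⁴.
Centroid: ȳ = ΣA·y / ΣA = 65 mm.
Transfer each piece to the centroidal x-axis using Ī + A·d² with d = y − 65:
  web: d = 0 mm → contributes +1 098 500 mm⁴
  top flange (beyond web): d = 60 mm → contributes +3 933 083 mm⁴
  bottom flange (beyond web): d = -60 mm → contributes +3 933 083 mm⁴
Total I = 8 964 667 mm⁴.
For the y-axis: x̄ = 112 mm.
Repeating about the centroidal y-axis gives I_y = 9 368 347 mm⁴.
Polar second moment: J = I_x + I_y = 18 333 013 mm⁴.

J ≈ 1.8 × 10⁷ mm⁴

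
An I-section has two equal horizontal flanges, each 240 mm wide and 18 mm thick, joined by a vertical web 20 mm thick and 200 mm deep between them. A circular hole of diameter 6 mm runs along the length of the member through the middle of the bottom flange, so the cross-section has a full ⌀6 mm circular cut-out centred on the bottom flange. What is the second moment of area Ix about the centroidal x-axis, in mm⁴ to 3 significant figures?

Decompose the section into non-overlapping parts with the origin at the bottom-left of its bounding rectangle.
Bottom flange: 240 × 18, A = 4 320 mm², y = 9 mm, Ī = 116 640 mm⁴.
Web: 20 × 200, A = 4 000 mm², y = 118 mm, Ī = 13 333 333 mm⁴.
Top flange: 240 × 18, A = 4 320 mm², y = 227 mm, Ī = 116 640 mm⁴.
Hole (subtracted): ⌀6, A = 28.274 mm², y = 9 mm, Ī = 63.617 mm⁴.
Centroid: ȳ = ΣA·y / ΣA = 118.24 mm.
Transfer each piece to the centroidal x-axis using Ī + A·d² with d = y − 118.24:
  bottom flange: d = -109.24 mm → contributes +51 672 954 mm⁴
  web: d = -0.24437 mm → contributes +13 333 572 mm⁴
  top flange: d = 108.76 mm → contributes +51 212 682 mm⁴
  hole: d = -109.24 mm → contributes −337 499 mm⁴
Total I = 115 881 709 mm⁴.

Ix ≈ 1.16 × 10⁸ mm⁴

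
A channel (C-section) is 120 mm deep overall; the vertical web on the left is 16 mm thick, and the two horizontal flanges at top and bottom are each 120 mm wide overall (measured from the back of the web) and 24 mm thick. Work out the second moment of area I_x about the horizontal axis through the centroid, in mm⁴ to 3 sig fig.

I_x ≈ 1.40 × 10⁷ mm⁴

Decompose the section into non-overlapping parts with the origin at the bottom-left of its bounding rectangle.
Web: 16 × 120, A = 1 920 mm², y = 60 mm, Ī = 2 304 000 mm⁴.
Top flange (beyond web): 104 × 24, A = 2 496 mm², y = 108 mm, Ī = 119 808 mm⁴.
Bottom flange (beyond web): 104 × 24, A = 2 496 mm², y = 12 mm, Ī = 119 808 mm⁴.
By symmetry the centroid is at mid-height, ȳ = 60 mm.
Transfer each piece to the horizontal axis through the centroid using Ī + A·d² with d = y − 60:
  web: d = 0 mm → contributes +2 304 000 mm⁴
  top flange (beyond web): d = 48 mm → contributes +5 870 592 mm⁴
  bottom flange (beyond web): d = -48 mm → contributes +5 870 592 mm⁴
Total I = 14 045 184 mm⁴.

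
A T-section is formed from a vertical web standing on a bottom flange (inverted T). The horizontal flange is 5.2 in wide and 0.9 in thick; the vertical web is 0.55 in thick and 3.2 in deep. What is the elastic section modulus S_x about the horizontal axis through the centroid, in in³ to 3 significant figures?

Split into non-overlapping primitives; take the origin at the lower-left of the bounding box.
Flange: 5.2 × 0.9, A = 4.68 in², y = 0.45 in, Ī = 0.3159 in⁴.
Web: 0.55 × 3.2, A = 1.76 in², y = 2.5 in, Ī = 1.5019 in⁴.
Centroid: ȳ = ΣA·y / ΣA = 1.0102 in.
Transfer each piece to the horizontal axis through the centroid using Ī + A·d² with d = y − 1.0102:
  flange: d = -0.56025 in → contributes +1.7849 in⁴
  web: d = 1.4898 in → contributes +5.4079 in⁴
Total I = 7.1928 in⁴.
Extreme fibre distance c = 3.0898 in; S = I/c = 2.328 in³.

S_x ≈ 2.33 in³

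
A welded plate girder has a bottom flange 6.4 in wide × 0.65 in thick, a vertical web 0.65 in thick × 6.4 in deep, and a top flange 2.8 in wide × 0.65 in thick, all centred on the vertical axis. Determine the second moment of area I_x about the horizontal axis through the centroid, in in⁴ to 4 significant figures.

I_x ≈ 82.01 in⁴

Split into non-overlapping primitives; take the origin at the lower-left of the bounding box.
Bottom plate: 6.4 × 0.65, A = 4.16 in², y = 0.325 in, Ī = 0.146467 in⁴.
Web plate: 0.65 × 6.4, A = 4.16 in², y = 3.85 in, Ī = 14.1995 in⁴.
Top plate: 2.8 × 0.65, A = 1.82 in², y = 7.375 in, Ī = 0.0640792 in⁴.
Centroid: ȳ = ΣA·y / ΣA = 3.03654 in.
Transfer each piece to the horizontal axis through the centroid using Ī + A·d² with d = y − 3.03654:
  bottom plate: d = -2.71154 in → contributes +30.7326 in⁴
  web plate: d = 0.813462 in → contributes +16.9522 in⁴
  top plate: d = 4.33846 in → contributes +34.3206 in⁴
Total I = 82.0054 in⁴.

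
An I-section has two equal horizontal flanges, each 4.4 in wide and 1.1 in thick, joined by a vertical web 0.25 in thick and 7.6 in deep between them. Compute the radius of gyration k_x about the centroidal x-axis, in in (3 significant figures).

k_x ≈ 4.09 in

Break the section into simple shapes (no overlaps), measuring from the bottom-left corner of the bounding box.
Bottom flange: 4.4 × 1.1, A = 4.84 in², y = 0.55 in, Ī = 0.48803 in⁴.
Web: 0.25 × 7.6, A = 1.9 in², y = 4.9 in, Ī = 9.1453 in⁴.
Top flange: 4.4 × 1.1, A = 4.84 in², y = 9.25 in, Ī = 0.48803 in⁴.
By symmetry the centroid is at mid-height, ȳ = 4.9 in.
Transfer each piece to the centroidal x-axis using Ī + A·d² with d = y − 4.9:
  bottom flange: d = -4.35 in → contributes +92.073 in⁴
  web: d = 0 in → contributes +9.1453 in⁴
  top flange: d = 4.35 in → contributes +92.073 in⁴
Total I = 193.29 in⁴.
Radius of gyration: k = √(I/A) = √(193.29 / 11.58) = 4.0856 in.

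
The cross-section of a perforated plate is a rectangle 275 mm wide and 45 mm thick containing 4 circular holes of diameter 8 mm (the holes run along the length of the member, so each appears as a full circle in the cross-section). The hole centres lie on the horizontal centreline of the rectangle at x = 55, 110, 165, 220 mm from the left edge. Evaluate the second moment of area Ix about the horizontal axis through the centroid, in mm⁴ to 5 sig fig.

Decompose the section into non-overlapping parts with the origin at the bottom-left of its bounding rectangle.
Plate: 275 × 45, A = 12 375 mm², y = 22.5 mm, Ī = 2 088 281 mm⁴.
Hole 1 (subtracted): ⌀8, A = 50.26548 mm², y = 22.5 mm, Ī = 201.0619 mm⁴.
Hole 2 (subtracted): ⌀8, A = 50.26548 mm², y = 22.5 mm, Ī = 201.0619 mm⁴.
Hole 3 (subtracted): ⌀8, A = 50.26548 mm², y = 22.5 mm, Ī = 201.0619 mm⁴.
Hole 4 (subtracted): ⌀8, A = 50.26548 mm², y = 22.5 mm, Ī = 201.0619 mm⁴.
By symmetry the centroid is at mid-height, ȳ = 22.5 mm.
All pieces are centred on the horizontal axis through the centroid, so I = ΣĪ (holes subtracted) = 2 087 477 mm⁴.

Ix ≈ 2.0875 × 10⁶ mm⁴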